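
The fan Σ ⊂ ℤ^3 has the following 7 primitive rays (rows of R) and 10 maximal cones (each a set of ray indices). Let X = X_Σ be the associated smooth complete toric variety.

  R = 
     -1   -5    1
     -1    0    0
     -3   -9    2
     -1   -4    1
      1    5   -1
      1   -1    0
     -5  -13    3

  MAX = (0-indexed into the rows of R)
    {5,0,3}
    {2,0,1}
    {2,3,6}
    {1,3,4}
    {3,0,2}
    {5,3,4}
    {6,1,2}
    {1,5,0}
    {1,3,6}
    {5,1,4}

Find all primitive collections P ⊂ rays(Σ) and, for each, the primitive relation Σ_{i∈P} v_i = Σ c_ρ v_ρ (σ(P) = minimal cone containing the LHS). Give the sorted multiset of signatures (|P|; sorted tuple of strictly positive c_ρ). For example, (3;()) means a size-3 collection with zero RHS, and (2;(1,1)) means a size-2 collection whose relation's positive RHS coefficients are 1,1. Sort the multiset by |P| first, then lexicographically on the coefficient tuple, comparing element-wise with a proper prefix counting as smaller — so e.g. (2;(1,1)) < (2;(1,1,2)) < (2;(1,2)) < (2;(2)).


|primitive collections| = 9. Relations:

  {0,4}:  v_{0} + v_{4} = 0  →  sig = (2;())
  {2,4}:  v_{2} + v_{4} = v_{1} + v_{3}  →  sig = (2;(1,1))
  {5,6}:  v_{5} + v_{6} = v_{0} + v_{2}  →  sig = (2;(1,1))
  {0,6}:  v_{0} + v_{6} = 2·v_{2}  →  sig = (2;(2))
  {2,5}:  v_{2} + v_{5} = 2·v_{0}  →  sig = (2;(2))
  {4,6}:  v_{4} + v_{6} = 2·v_{1} + 2·v_{3}  →  sig = (2;(2,2))
  {0,1,3}:  v_{0} + v_{1} + v_{3} = v_{2}  →  sig = (3;(1))
  {1,2,3}:  v_{1} + v_{2} + v_{3} = v_{6}  →  sig = (3;(1))
  {1,3,5}:  v_{1} + v_{3} + v_{5} = v_{0}  →  sig = (3;(1))

so the primitive-relation signature multiset is
    |P|=2: 6 collections, coeffs (), (1,1), (1,1), (2), (2), (2,2)
    |P|=3: 3 collections, coeffs (1), (1), (1)


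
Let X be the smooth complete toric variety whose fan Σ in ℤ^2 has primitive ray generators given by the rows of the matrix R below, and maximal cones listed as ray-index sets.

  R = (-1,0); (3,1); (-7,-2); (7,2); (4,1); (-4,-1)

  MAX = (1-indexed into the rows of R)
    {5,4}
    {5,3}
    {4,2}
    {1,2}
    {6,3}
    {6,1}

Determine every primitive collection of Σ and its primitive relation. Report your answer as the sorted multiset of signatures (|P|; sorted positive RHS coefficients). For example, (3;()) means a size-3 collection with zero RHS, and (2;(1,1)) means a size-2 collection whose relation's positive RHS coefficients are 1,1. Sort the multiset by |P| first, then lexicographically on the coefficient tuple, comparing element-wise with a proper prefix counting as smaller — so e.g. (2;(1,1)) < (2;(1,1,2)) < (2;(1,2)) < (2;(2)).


Primitive collections (9):

  • {3,4}:  v_{3} + v_{4} = 0  so sig = (2;())
  • {5,6}:  v_{5} + v_{6} = 0  so sig = (2;())
  • {1,5}:  v_{1} + v_{5} = v_{2}  so sig = (2;(1))
  • {2,3}:  v_{2} + v_{3} = v_{6}  so sig = (2;(1))
  • {2,5}:  v_{2} + v_{5} = v_{4}  so sig = (2;(1))
  • {2,6}:  v_{2} + v_{6} = v_{1}  so sig = (2;(1))
  • {4,6}:  v_{4} + v_{6} = v_{2}  so sig = (2;(1))
  • {1,3}:  v_{1} + v_{3} = 2·v_{6}  so sig = (2;(2))
  • {1,4}:  v_{1} + v_{4} = 2·v_{2}  so sig = (2;(2))

Hence PRS(X_Σ) =
    |P|=2: 9 collections, coeffs (), (), (1), (1), (1), (1), (1), (2), (2)


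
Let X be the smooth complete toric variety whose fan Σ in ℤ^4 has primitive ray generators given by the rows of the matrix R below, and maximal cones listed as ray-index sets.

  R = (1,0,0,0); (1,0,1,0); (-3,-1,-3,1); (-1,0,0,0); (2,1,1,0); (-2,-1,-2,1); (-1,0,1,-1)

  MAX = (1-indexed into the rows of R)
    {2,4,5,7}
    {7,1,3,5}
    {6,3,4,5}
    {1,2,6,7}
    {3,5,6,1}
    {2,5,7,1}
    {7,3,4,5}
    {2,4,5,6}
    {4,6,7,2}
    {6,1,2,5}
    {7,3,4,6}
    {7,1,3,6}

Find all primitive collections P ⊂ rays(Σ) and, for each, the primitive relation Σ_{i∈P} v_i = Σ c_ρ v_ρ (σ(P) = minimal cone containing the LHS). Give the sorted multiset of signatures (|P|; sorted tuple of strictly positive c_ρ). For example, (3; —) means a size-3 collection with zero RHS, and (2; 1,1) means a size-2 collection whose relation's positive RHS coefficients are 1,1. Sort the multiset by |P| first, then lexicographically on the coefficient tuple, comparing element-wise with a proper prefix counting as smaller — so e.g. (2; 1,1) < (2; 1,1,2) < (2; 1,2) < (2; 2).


The 3 primitive collections of Σ (r=7, n=4):

  P={1,4}:  v_{1} + v_{4} = 0  ⟹  sig = (2; —)
  P={2,3}:  v_{2} + v_{3} = v_{6}  ⟹  sig = (2; 1)
  P={5,6,7}:  v_{5} + v_{6} + v_{7} = v_{4}  ⟹  sig = (3; 1)

so the primitive-relation signature multiset is
{ (2; —),  (2; 1),  (3; 1) }


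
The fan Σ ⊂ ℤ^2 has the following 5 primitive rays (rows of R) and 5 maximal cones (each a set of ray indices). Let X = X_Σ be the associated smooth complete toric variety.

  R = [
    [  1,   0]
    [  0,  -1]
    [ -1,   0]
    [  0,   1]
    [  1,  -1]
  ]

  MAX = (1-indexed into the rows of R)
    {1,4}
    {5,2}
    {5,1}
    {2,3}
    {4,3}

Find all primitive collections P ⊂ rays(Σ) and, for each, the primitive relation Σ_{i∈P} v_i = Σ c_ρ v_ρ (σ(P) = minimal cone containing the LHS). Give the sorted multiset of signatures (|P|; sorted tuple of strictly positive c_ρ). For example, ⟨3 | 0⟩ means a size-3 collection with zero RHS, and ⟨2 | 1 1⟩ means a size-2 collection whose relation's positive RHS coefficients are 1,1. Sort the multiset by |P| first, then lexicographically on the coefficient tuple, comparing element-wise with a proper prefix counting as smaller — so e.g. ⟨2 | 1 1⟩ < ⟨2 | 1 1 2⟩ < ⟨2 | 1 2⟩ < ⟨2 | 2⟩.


The 5 primitive collections of Σ (r=5, n=2):

  • {1,3}:  v_{1} + v_{3} = 0 ; sig = ⟨2 | 0⟩
  • {2,4}:  v_{2} + v_{4} = 0 ; sig = ⟨2 | 0⟩
  • {1,2}:  v_{1} + v_{2} = v_{5} ; sig = ⟨2 | 1⟩
  • {3,5}:  v_{3} + v_{5} = v_{2} ; sig = ⟨2 | 1⟩
  • {4,5}:  v_{4} + v_{5} = v_{1} ; sig = ⟨2 | 1⟩

Sorted signature multiset PRS(X):
    ⟨2 | 0⟩
    ⟨2 | 0⟩
    ⟨2 | 1⟩
    ⟨2 | 1⟩
    ⟨2 | 1⟩


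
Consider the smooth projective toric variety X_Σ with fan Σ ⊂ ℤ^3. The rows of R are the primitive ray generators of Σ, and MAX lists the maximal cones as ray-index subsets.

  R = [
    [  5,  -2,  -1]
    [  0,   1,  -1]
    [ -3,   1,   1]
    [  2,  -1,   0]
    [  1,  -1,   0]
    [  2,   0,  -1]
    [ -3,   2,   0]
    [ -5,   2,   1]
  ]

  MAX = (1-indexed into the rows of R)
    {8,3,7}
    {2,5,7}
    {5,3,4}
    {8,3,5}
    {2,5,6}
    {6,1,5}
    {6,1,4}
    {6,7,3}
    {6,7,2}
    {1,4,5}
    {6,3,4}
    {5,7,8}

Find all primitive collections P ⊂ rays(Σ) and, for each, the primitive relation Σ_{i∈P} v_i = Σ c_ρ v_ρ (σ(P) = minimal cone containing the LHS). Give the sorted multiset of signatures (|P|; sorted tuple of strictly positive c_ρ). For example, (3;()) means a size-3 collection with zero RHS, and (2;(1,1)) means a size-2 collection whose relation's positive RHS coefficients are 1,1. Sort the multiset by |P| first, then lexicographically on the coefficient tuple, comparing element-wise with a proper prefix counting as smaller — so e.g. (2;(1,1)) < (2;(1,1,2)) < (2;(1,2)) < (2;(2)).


14 minimal non-faces of Δ(Σ) (on 8 rays):

  {1,8}:  v_{1} + v_{8} = 0  so sig = (2;())
  {1,3}:  v_{1} + v_{3} = v_{4}  so sig = (2;(1))
  {1,7}:  v_{1} + v_{7} = v_{6}  so sig = (2;(1))
  {2,3}:  v_{2} + v_{3} = v_{7}  so sig = (2;(1))
  {2,4}:  v_{2} + v_{4} = v_{6}  so sig = (2;(1))
  {4,8}:  v_{4} + v_{8} = v_{3}  so sig = (2;(1))
  {6,8}:  v_{6} + v_{8} = v_{7}  so sig = (2;(1))
  {4,7}:  v_{4} + v_{7} = v_{3} + v_{6}  so sig = (2;(1,1))
  {1,2}:  v_{1} + v_{2} = v_{5} + 2·v_{6}  so sig = (2;(1,2))
  {2,8}:  v_{2} + v_{8} = v_{5} + 2·v_{7}  so sig = (2;(1,2))
  {3,5,6}:  v_{3} + v_{5} + v_{6} = 0  so sig = (3;())
  {3,5,7}:  v_{3} + v_{5} + v_{7} = v_{8}  so sig = (3;(1))
  {4,5,6}:  v_{4} + v_{5} + v_{6} = v_{1}  so sig = (3;(1))
  {5,6,7}:  v_{5} + v_{6} + v_{7} = v_{2}  so sig = (3;(1))

so the primitive-relation signature multiset is
    |P|=2: 10 collections, coeffs (), (1), (1), (1), (1), (1), (1), (1,1), (1,2), (1,2)
    |P|=3: 4 collections, coeffs (), (1), (1), (1)


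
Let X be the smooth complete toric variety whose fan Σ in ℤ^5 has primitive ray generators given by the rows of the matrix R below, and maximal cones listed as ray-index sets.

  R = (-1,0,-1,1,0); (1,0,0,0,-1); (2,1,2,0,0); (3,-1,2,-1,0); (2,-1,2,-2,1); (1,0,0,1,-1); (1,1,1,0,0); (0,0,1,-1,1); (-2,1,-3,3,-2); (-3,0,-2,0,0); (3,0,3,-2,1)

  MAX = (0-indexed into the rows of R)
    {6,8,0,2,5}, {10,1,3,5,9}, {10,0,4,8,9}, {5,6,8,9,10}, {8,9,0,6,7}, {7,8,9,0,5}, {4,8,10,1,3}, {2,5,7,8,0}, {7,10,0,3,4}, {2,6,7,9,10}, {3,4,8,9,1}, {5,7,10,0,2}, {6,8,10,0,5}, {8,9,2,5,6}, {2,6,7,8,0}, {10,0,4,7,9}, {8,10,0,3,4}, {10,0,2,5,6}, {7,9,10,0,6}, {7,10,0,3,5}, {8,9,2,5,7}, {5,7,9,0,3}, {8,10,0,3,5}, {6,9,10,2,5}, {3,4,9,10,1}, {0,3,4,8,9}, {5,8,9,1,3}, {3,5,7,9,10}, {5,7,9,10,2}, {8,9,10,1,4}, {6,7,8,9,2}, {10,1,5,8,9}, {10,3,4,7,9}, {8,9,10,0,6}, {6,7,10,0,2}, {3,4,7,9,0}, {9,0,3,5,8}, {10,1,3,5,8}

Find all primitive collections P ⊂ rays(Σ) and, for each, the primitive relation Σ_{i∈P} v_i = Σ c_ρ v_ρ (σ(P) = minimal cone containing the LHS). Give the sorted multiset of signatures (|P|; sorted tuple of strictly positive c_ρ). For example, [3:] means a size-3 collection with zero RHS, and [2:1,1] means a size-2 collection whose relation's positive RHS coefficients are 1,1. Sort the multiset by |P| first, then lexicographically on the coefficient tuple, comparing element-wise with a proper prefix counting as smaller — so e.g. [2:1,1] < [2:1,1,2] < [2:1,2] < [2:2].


|primitive collections| = 19. Relations:

  {4,5}:  v_{4} + v_{5} = v_{3}  so sig = [2:1]
  {4,6}:  v_{4} + v_{6} = v_{10}  so sig = [2:1]
  {0,1}:  v_{0} + v_{1} = v_{4} + v_{8}  so sig = [2:1,1]
  {3,6}:  v_{3} + v_{6} = v_{5} + v_{10}  so sig = [2:1,1]
  {1,7}:  v_{1} + v_{7} = v_{5} + v_{9} + v_{10}  so sig = [2:1,1,1]
  {2,4}:  v_{2} + v_{4} = v_{5} + v_{7} + v_{10}  so sig = [2:1,1,1]
  {1,2}:  v_{1} + v_{2} = 2·v_{5} + v_{6} + v_{9} + v_{10}  so sig = [2:1,1,1,2]
  {1,6}:  v_{1} + v_{6} = v_{5} + v_{8} + v_{9} + 2·v_{10}  so sig = [2:1,1,1,2]
  {2,3}:  v_{2} + v_{3} = 2·v_{5} + v_{7} + v_{10}  so sig = [2:1,1,2]
  {4,7,8}:  v_{4} + v_{7} + v_{8} = 0  so sig = [3:]
  {3,7,8}:  v_{3} + v_{7} + v_{8} = v_{5}  so sig = [3:1]
  {5,6,7}:  v_{5} + v_{6} + v_{7} = v_{2}  so sig = [3:1]
  {7,8,10}:  v_{7} + v_{8} + v_{10} = v_{6}  so sig = [3:1]
  {0,2,9}:  v_{0} + v_{2} + v_{9} = 2·v_{7} + v_{8}  so sig = [3:1,2]
  {2,8,10}:  v_{2} + v_{8} + v_{10} = v_{5} + 2·v_{6}  so sig = [3:1,2]
  {0,5,9,10}:  v_{0} + v_{5} + v_{9} + v_{10} = 0  so sig = [4:]
  {0,3,9,10}:  v_{0} + v_{3} + v_{9} + v_{10} = v_{4}  so sig = [4:1]
  {3,8,9,10}:  v_{3} + v_{8} + v_{9} + v_{10} = v_{1}  so sig = [4:1]
  {0,5,6,9}:  v_{0} + v_{5} + v_{6} + v_{9} = v_{7} + v_{8}  so sig = [4:1,1]

Sorted signature multiset PRS(X):
    |P|=2: 9 collections, coeffs (1), (1), (1,1), (1,1), (1,1,1), (1,1,1), (1,1,1,2), (1,1,1,2), (1,1,2)
    |P|=3: 6 collections, coeffs (), (1), (1), (1), (1,2), (1,2)
    |P|=4: 4 collections, coeffs (), (1), (1), (1,1)


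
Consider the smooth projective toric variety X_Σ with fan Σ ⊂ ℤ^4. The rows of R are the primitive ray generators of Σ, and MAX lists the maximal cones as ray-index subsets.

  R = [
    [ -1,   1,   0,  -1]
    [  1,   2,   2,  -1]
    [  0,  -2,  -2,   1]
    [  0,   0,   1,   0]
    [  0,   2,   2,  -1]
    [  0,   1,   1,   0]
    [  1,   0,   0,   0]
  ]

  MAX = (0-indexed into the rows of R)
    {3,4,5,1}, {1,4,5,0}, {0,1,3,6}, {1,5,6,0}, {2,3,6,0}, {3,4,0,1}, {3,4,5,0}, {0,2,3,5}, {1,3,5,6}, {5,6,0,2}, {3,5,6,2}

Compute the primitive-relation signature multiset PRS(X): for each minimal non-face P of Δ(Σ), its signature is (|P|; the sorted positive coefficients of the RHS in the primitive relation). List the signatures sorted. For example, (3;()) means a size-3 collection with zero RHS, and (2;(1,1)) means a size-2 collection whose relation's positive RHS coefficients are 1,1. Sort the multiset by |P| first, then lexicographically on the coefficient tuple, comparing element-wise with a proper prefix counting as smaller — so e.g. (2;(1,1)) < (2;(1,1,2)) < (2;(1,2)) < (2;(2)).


Σ has 5 primitive collections:

  P = {2,4}:  v_{2} + v_{4} = 0  so sig = (2;())
  P = {1,2}:  v_{1} + v_{2} = v_{6}  so sig = (2;(1))
  P = {4,6}:  v_{4} + v_{6} = v_{1}  so sig = (2;(1))
  P = {0,3,5,6}:  v_{0} + v_{3} + v_{5} + v_{6} = v_{4}  so sig = (4;(1))
  P = {0,1,3,5}:  v_{0} + v_{1} + v_{3} + v_{5} = 2·v_{4}  so sig = (4;(2))

so the primitive-relation signature multiset is
    |P|=2: 3 collections, coeffs (), (1), (1)
    |P|=4: 2 collections, coeffs (1), (2)


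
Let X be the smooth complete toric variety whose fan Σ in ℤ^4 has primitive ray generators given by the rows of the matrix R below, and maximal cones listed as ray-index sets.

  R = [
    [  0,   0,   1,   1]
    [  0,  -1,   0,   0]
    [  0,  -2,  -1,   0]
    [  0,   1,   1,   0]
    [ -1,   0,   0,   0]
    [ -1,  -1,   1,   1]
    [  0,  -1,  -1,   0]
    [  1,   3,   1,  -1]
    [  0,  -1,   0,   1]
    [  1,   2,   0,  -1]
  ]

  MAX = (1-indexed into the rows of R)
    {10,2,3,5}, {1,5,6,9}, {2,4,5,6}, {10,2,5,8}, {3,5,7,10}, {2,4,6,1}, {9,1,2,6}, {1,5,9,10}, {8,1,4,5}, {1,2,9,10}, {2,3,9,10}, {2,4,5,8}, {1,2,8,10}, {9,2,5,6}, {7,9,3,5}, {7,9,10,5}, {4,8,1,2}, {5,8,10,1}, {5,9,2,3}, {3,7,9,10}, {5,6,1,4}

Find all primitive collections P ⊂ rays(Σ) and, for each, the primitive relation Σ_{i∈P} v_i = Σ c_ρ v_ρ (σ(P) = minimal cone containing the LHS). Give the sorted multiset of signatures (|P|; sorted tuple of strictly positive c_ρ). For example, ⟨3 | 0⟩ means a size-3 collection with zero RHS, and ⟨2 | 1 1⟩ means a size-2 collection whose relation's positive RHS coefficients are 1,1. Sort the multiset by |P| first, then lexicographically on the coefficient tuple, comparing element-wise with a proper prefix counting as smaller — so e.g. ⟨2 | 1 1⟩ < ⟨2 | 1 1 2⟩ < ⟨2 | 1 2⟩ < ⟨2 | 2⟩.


17 collections generate NE(X_Σ); each relation:

  {4,7}:  v_{4} + v_{7} = 0  so sig = ⟨2 | 0⟩
  {1,7}:  v_{1} + v_{7} = v_{9}  so sig = ⟨2 | 1⟩
  {2,7}:  v_{2} + v_{7} = v_{3}  so sig = ⟨2 | 1⟩
  {3,4}:  v_{3} + v_{4} = v_{2}  so sig = ⟨2 | 1⟩
  {4,9}:  v_{4} + v_{9} = v_{1}  so sig = ⟨2 | 1⟩
  {4,10}:  v_{4} + v_{10} = v_{8}  so sig = ⟨2 | 1⟩
  {6,10}:  v_{6} + v_{10} = v_{4}  so sig = ⟨2 | 1⟩
  {7,8}:  v_{7} + v_{8} = v_{10}  so sig = ⟨2 | 1⟩
  {1,3}:  v_{1} + v_{3} = v_{2} + v_{9}  so sig = ⟨2 | 1 1⟩
  {3,8}:  v_{3} + v_{8} = v_{2} + v_{10}  so sig = ⟨2 | 1 1⟩
  {8,9}:  v_{8} + v_{9} = v_{1} + v_{10}  so sig = ⟨2 | 1 1⟩
  {6,7}:  v_{6} + v_{7} = v_{2} + v_{5} + v_{9}  so sig = ⟨2 | 1 1 1⟩
  {3,6}:  v_{3} + v_{6} = 2·v_{2} + v_{5} + v_{9}  so sig = ⟨2 | 1 1 2⟩
  {6,8}:  v_{6} + v_{8} = 2·v_{4}  so sig = ⟨2 | 2⟩
  {1,2,5}:  v_{1} + v_{2} + v_{5} = v_{6}  so sig = ⟨3 | 1⟩
  {2,5,9,10}:  v_{2} + v_{5} + v_{9} + v_{10} = 0  so sig = ⟨4 | 0⟩
  {3,5,9,10}:  v_{3} + v_{5} + v_{9} + v_{10} = v_{7}  so sig = ⟨4 | 1⟩

Signatures (|P|; sorted positive RHS coefficients), sorted:
    ⟨2 | 0⟩
    ⟨2 | 1⟩
    ⟨2 | 1⟩
    ⟨2 | 1⟩
    ⟨2 | 1⟩
    ⟨2 | 1⟩
    ⟨2 | 1⟩
    ⟨2 | 1⟩
    ⟨2 | 1 1⟩
    ⟨2 | 1 1⟩
    ⟨2 | 1 1⟩
    ⟨2 | 1 1 1⟩
    ⟨2 | 1 1 2⟩
    ⟨2 | 2⟩
    ⟨3 | 1⟩
    ⟨4 | 0⟩
    ⟨4 | 1⟩


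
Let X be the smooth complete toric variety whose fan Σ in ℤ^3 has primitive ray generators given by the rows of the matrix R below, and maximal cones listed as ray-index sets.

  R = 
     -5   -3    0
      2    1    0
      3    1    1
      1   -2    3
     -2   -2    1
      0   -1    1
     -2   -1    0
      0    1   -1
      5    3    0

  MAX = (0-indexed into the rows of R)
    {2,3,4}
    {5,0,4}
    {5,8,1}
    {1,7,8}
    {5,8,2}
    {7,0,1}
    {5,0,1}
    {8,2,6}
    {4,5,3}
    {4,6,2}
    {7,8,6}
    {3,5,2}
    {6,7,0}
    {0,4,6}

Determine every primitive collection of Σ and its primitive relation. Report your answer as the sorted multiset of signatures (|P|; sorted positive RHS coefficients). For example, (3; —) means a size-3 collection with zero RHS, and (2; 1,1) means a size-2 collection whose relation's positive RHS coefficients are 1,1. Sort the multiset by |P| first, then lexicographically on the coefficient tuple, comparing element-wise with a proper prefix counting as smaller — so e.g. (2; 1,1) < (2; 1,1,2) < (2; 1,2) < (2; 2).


Minimal non-faces — 16 found among 9 rays, 14 max cones:

  {0,8}:  v_{0} + v_{8} = 0  ⟹  sig = (2; —)
  {1,6}:  v_{1} + v_{6} = 0  ⟹  sig = (2; —)
  {5,7}:  v_{5} + v_{7} = 0  ⟹  sig = (2; —)
  {0,2}:  v_{0} + v_{2} = v_{4}  ⟹  sig = (2; 1)
  {1,4}:  v_{1} + v_{4} = v_{5}  ⟹  sig = (2; 1)
  {4,7}:  v_{4} + v_{7} = v_{6}  ⟹  sig = (2; 1)
  {4,8}:  v_{4} + v_{8} = v_{2}  ⟹  sig = (2; 1)
  {5,6}:  v_{5} + v_{6} = v_{4}  ⟹  sig = (2; 1)
  {1,2}:  v_{1} + v_{2} = v_{5} + v_{8}  ⟹  sig = (2; 1,1)
  {2,7}:  v_{2} + v_{7} = v_{6} + v_{8}  ⟹  sig = (2; 1,1)
  {3,7}:  v_{3} + v_{7} = v_{2} + v_{4}  ⟹  sig = (2; 1,1)
  {0,3}:  v_{0} + v_{3} = 2·v_{4} + v_{5}  ⟹  sig = (2; 1,2)
  {1,3}:  v_{1} + v_{3} = v_{2} + 2·v_{5}  ⟹  sig = (2; 1,2)
  {3,6}:  v_{3} + v_{6} = v_{2} + 2·v_{4}  ⟹  sig = (2; 1,2)
  {3,8}:  v_{3} + v_{8} = 2·v_{2} + v_{5}  ⟹  sig = (2; 1,2)
  {2,4,5}:  v_{2} + v_{4} + v_{5} = v_{3}  ⟹  sig = (3; 1)

Sorted signature multiset PRS(X):
[(2; —), (2; —), (2; —), (2; 1), (2; 1), (2; 1), (2; 1), (2; 1), (2; 1,1), (2; 1,1), (2; 1,1), (2; 1,2), (2; 1,2), (2; 1,2), (2; 1,2), (3; 1)]


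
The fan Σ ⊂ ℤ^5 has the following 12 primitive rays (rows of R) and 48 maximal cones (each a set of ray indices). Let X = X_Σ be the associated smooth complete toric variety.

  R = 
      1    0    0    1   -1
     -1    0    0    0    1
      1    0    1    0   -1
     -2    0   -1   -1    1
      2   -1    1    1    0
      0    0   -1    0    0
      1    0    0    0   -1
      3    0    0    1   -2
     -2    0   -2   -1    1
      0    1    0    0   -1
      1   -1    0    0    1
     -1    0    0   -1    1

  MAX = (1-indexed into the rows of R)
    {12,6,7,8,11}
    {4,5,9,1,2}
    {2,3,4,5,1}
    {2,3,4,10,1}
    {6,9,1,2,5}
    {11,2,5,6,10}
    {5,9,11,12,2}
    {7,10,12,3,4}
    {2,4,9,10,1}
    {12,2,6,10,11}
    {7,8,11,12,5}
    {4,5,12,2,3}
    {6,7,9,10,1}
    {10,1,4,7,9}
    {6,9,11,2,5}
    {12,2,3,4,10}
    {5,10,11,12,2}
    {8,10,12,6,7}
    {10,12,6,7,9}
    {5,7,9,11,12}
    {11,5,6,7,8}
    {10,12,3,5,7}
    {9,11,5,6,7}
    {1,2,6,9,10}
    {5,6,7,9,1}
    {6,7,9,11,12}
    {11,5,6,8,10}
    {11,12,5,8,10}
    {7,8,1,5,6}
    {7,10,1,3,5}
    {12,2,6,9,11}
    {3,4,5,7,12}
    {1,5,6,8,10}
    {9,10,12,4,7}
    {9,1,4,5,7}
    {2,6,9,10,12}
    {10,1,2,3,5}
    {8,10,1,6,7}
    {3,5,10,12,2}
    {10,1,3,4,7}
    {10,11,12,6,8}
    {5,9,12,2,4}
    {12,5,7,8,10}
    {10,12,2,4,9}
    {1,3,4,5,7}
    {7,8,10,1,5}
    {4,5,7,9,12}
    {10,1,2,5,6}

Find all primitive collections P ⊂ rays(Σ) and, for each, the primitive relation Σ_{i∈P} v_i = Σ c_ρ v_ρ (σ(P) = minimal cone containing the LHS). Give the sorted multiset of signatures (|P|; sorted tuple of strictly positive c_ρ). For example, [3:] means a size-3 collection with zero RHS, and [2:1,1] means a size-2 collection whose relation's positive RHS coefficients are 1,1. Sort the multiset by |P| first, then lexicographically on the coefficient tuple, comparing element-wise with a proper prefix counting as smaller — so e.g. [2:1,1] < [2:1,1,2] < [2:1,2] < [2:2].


18 minimal non-faces of Δ(Σ) (on 12 rays):

  {1,12}:  v_{1} + v_{12} = 0 ; sig = [2:]
  {2,7}:  v_{2} + v_{7} = 0 ; sig = [2:]
  {3,6}:  v_{3} + v_{6} = v_{7} ; sig = [2:1]
  {4,6}:  v_{4} + v_{6} = v_{9} ; sig = [2:1]
  {1,11}:  v_{1} + v_{11} = v_{5} + v_{6} ; sig = [2:1,1]
  {3,9}:  v_{3} + v_{9} = v_{4} + v_{7} ; sig = [2:1,1]
  {4,8}:  v_{4} + v_{8} = v_{6} + v_{7} ; sig = [2:1,1]
  {2,8}:  v_{2} + v_{8} = v_{5} + v_{6} + v_{10} ; sig = [2:1,1,1]
  {3,11}:  v_{3} + v_{11} = v_{5} + v_{7} + v_{12} ; sig = [2:1,1,1]
  {4,11}:  v_{4} + v_{11} = v_{5} + v_{9} + v_{12} ; sig = [2:1,1,1]
  {3,8}:  v_{3} + v_{8} = v_{5} + 2·v_{7} + v_{10} ; sig = [2:1,1,2]
  {8,9}:  v_{8} + v_{9} = 2·v_{6} + v_{7} ; sig = [2:1,2]
  {4,5,10}:  v_{4} + v_{5} + v_{10} = 0 ; sig = [3:]
  {5,6,12}:  v_{5} + v_{6} + v_{12} = v_{11} ; sig = [3:1]
  {5,9,10}:  v_{5} + v_{9} + v_{10} = v_{6} ; sig = [3:1]
  {7,10,11}:  v_{7} + v_{10} + v_{11} = v_{8} + v_{12} ; sig = [3:1,1]
  {9,10,11}:  v_{9} + v_{10} + v_{11} = 2·v_{6} + v_{12} ; sig = [3:1,2]
  {5,6,7,10}:  v_{5} + v_{6} + v_{7} + v_{10} = v_{8} ; sig = [4:1]

Signatures (|P|; sorted positive RHS coefficients), sorted:
    |P|=2: 12 collections, coeffs (), (), (1), (1), (1,1), (1,1), (1,1), (1,1,1), (1,1,1), (1,1,1), (1,1,2), (1,2)
    |P|=3: 5 collections, coeffs (), (1), (1), (1,1), (1,2)
    |P|=4: 1 collection, coeffs (1)


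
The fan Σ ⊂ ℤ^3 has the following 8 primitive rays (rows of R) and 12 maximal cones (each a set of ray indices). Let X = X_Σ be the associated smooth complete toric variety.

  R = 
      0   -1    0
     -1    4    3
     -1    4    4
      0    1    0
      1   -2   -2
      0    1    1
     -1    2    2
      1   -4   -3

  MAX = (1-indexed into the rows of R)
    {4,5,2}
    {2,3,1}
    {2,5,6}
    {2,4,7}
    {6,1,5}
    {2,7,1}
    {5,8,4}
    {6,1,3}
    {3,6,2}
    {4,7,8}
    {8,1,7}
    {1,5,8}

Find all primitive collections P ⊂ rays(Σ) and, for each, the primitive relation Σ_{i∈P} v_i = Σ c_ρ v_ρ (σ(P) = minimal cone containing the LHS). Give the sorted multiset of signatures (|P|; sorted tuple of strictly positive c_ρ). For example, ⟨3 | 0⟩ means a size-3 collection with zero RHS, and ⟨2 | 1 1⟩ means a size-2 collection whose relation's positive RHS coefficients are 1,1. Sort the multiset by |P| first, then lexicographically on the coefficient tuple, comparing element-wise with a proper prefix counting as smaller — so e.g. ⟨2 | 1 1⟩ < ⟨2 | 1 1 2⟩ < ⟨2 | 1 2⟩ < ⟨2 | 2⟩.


Primitive collections (12):

  P = {1,4}:  v_{1} + v_{4} = 0  ⟹  sig = ⟨2 | 0⟩
  P = {2,8}:  v_{2} + v_{8} = 0  ⟹  sig = ⟨2 | 0⟩
  P = {5,7}:  v_{5} + v_{7} = 0  ⟹  sig = ⟨2 | 0⟩
  P = {3,4}:  v_{3} + v_{4} = v_{2} + v_{6}  ⟹  sig = ⟨2 | 1 1⟩
  P = {3,8}:  v_{3} + v_{8} = v_{1} + v_{6}  ⟹  sig = ⟨2 | 1 1⟩
  P = {4,6}:  v_{4} + v_{6} = v_{2} + v_{5}  ⟹  sig = ⟨2 | 1 1⟩
  P = {6,7}:  v_{6} + v_{7} = v_{1} + v_{2}  ⟹  sig = ⟨2 | 1 1⟩
  P = {6,8}:  v_{6} + v_{8} = v_{1} + v_{5}  ⟹  sig = ⟨2 | 1 1⟩
  P = {3,5}:  v_{3} + v_{5} = 2·v_{6}  ⟹  sig = ⟨2 | 2⟩
  P = {3,7}:  v_{3} + v_{7} = 2·v_{1} + 2·v_{2}  ⟹  sig = ⟨2 | 2 2⟩
  P = {1,2,5}:  v_{1} + v_{2} + v_{5} = v_{6}  ⟹  sig = ⟨3 | 1⟩
  P = {1,2,6}:  v_{1} + v_{2} + v_{6} = v_{3}  ⟹  sig = ⟨3 | 1⟩

Signatures (|P|; sorted positive RHS coefficients), sorted:
    ⟨2 | 0⟩
    ⟨2 | 0⟩
    ⟨2 | 0⟩
    ⟨2 | 1 1⟩
    ⟨2 | 1 1⟩
    ⟨2 | 1 1⟩
    ⟨2 | 1 1⟩
    ⟨2 | 1 1⟩
    ⟨2 | 2⟩
    ⟨2 | 2 2⟩
    ⟨3 | 1⟩
    ⟨3 | 1⟩


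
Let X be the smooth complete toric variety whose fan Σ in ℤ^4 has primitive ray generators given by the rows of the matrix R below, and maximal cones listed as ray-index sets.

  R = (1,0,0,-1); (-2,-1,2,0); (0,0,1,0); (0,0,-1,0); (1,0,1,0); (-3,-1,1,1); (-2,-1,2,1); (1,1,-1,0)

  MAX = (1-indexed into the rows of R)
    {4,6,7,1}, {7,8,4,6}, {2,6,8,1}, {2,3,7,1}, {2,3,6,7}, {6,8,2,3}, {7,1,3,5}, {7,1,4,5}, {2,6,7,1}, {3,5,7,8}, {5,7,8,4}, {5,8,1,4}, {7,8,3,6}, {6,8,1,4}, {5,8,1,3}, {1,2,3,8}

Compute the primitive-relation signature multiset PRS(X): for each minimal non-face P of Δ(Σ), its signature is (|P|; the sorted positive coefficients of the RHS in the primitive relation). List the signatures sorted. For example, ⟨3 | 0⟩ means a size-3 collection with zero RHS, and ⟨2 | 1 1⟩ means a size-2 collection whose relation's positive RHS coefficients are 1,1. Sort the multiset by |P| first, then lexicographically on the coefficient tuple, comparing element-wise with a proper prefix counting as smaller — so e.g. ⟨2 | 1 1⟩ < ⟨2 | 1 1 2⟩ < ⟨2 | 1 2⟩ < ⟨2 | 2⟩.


Minimal non-faces — 7 found among 8 rays, 16 max cones:

  P={3,4}:  v_{3} + v_{4} = 0 ; sig = ⟨2 | 0⟩
  P={5,6}:  v_{5} + v_{6} = v_{7} ; sig = ⟨2 | 1⟩
  P={2,4}:  v_{2} + v_{4} = v_{1} + v_{6} ; sig = ⟨2 | 1 1⟩
  P={2,5}:  v_{2} + v_{5} = v_{1} + v_{3} + v_{7} ; sig = ⟨2 | 1 1 1⟩
  P={1,3,6}:  v_{1} + v_{3} + v_{6} = v_{2} ; sig = ⟨3 | 1⟩
  P={1,7,8}:  v_{1} + v_{7} + v_{8} = v_{3} ; sig = ⟨3 | 1⟩
  P={2,7,8}:  v_{2} + v_{7} + v_{8} = 2·v_{3} + v_{6} ; sig = ⟨3 | 1 2⟩

so the primitive-relation signature multiset is
{ ⟨2 | 0⟩,  ⟨2 | 1⟩,  ⟨2 | 1 1⟩,  ⟨2 | 1 1 1⟩,  ⟨3 | 1⟩ ×2,  ⟨3 | 1 2⟩ }


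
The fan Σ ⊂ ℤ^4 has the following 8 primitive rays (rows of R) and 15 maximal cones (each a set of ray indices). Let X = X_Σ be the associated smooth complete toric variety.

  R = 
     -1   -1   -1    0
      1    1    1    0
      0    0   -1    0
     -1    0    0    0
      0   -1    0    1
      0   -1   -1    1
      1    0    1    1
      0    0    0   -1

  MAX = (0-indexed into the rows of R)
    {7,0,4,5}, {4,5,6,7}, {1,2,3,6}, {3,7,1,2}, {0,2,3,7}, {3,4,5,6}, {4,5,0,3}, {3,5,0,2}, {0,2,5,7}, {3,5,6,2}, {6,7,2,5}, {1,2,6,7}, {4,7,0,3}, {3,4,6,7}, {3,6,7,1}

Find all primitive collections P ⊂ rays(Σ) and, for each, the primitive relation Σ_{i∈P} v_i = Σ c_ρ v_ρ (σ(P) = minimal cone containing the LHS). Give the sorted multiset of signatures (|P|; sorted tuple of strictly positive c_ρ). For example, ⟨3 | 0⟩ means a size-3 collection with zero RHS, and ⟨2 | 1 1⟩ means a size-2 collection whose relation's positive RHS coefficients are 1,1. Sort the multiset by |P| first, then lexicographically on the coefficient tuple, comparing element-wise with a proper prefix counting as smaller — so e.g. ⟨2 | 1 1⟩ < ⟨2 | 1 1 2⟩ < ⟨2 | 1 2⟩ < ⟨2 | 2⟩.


|primitive collections| = 7. Relations:

  {0,1}:  v_{0} + v_{1} = 0 ; sig = ⟨2 | 0⟩
  {0,6}:  v_{0} + v_{6} = v_{4} ; sig = ⟨2 | 1⟩
  {1,4}:  v_{1} + v_{4} = v_{6} ; sig = ⟨2 | 1⟩
  {2,4}:  v_{2} + v_{4} = v_{5} ; sig = ⟨2 | 1⟩
  {1,5}:  v_{1} + v_{5} = v_{2} + v_{6} ; sig = ⟨2 | 1 1⟩
  {3,5,7}:  v_{3} + v_{5} + v_{7} = v_{0} ; sig = ⟨3 | 1⟩
  {2,3,6,7}:  v_{2} + v_{3} + v_{6} + v_{7} = 0 ; sig = ⟨4 | 0⟩

Hence PRS(X_Σ) =
    |P|=2: 5 collections, coeffs (), (1), (1), (1), (1,1)
    |P|=3: 1 collection, coeffs (1)
    |P|=4: 1 collection, coeffs ()


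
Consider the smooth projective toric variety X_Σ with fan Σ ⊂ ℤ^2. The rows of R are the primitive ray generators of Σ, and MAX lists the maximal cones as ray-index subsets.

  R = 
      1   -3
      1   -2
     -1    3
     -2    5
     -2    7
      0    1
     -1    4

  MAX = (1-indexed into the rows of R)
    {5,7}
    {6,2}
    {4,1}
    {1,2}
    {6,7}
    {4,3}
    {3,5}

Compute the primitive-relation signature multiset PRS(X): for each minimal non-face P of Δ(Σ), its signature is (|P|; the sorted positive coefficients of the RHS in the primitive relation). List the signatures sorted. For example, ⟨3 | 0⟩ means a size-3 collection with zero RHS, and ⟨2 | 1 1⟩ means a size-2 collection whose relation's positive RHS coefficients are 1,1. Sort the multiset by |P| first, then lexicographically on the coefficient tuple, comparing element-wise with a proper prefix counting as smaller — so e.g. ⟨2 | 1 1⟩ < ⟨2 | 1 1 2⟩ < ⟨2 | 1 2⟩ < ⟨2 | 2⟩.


Minimal non-faces — 14 found among 7 rays, 7 max cones:

  P = {1,3}:  v_{1} + v_{3} = 0  ⟹  sig = ⟨2 | 0⟩
  P = {1,5}:  v_{1} + v_{5} = v_{7}  ⟹  sig = ⟨2 | 1⟩
  P = {1,6}:  v_{1} + v_{6} = v_{2}  ⟹  sig = ⟨2 | 1⟩
  P = {1,7}:  v_{1} + v_{7} = v_{6}  ⟹  sig = ⟨2 | 1⟩
  P = {2,3}:  v_{2} + v_{3} = v_{6}  ⟹  sig = ⟨2 | 1⟩
  P = {2,4}:  v_{2} + v_{4} = v_{3}  ⟹  sig = ⟨2 | 1⟩
  P = {3,6}:  v_{3} + v_{6} = v_{7}  ⟹  sig = ⟨2 | 1⟩
  P = {3,7}:  v_{3} + v_{7} = v_{5}  ⟹  sig = ⟨2 | 1⟩
  P = {2,5}:  v_{2} + v_{5} = v_{6} + v_{7}  ⟹  sig = ⟨2 | 1 1⟩
  P = {2,7}:  v_{2} + v_{7} = 2·v_{6}  ⟹  sig = ⟨2 | 2⟩
  P = {4,6}:  v_{4} + v_{6} = 2·v_{3}  ⟹  sig = ⟨2 | 2⟩
  P = {5,6}:  v_{5} + v_{6} = 2·v_{7}  ⟹  sig = ⟨2 | 2⟩
  P = {4,7}:  v_{4} + v_{7} = 3·v_{3}  ⟹  sig = ⟨2 | 3⟩
  P = {4,5}:  v_{4} + v_{5} = 4·v_{3}  ⟹  sig = ⟨2 | 4⟩

Sorted signature multiset PRS(X):
[⟨2 | 0⟩, ⟨2 | 1⟩, ⟨2 | 1⟩, ⟨2 | 1⟩, ⟨2 | 1⟩, ⟨2 | 1⟩, ⟨2 | 1⟩, ⟨2 | 1⟩, ⟨2 | 1 1⟩, ⟨2 | 2⟩, ⟨2 | 2⟩, ⟨2 | 2⟩, ⟨2 | 3⟩, ⟨2 | 4⟩]


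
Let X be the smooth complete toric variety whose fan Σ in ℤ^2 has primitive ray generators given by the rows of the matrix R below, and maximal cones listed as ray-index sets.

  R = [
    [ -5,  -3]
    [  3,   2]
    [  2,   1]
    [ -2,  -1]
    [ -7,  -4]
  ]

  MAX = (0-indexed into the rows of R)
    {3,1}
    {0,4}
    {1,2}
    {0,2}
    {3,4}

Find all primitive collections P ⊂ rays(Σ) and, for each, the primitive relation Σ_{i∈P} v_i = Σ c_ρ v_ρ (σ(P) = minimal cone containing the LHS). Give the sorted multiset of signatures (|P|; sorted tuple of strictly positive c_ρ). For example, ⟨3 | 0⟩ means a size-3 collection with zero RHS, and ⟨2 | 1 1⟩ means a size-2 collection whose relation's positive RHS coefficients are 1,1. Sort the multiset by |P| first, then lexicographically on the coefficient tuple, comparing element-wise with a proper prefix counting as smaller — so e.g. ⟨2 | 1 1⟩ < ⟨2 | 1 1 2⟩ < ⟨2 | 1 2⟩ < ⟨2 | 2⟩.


Δ(Σ) — 5 vertices, 5 min non-faces:

  P={2,3}:  v_{2} + v_{3} = 0  ⇒ sig = ⟨2 | 0⟩
  P={0,1}:  v_{0} + v_{1} = v_{3}  ⇒ sig = ⟨2 | 1⟩
  P={0,3}:  v_{0} + v_{3} = v_{4}  ⇒ sig = ⟨2 | 1⟩
  P={2,4}:  v_{2} + v_{4} = v_{0}  ⇒ sig = ⟨2 | 1⟩
  P={1,4}:  v_{1} + v_{4} = 2·v_{3}  ⇒ sig = ⟨2 | 2⟩

Sorted signature multiset PRS(X):
    |P|=2: 5 collections, coeffs (), (1), (1), (1), (2)


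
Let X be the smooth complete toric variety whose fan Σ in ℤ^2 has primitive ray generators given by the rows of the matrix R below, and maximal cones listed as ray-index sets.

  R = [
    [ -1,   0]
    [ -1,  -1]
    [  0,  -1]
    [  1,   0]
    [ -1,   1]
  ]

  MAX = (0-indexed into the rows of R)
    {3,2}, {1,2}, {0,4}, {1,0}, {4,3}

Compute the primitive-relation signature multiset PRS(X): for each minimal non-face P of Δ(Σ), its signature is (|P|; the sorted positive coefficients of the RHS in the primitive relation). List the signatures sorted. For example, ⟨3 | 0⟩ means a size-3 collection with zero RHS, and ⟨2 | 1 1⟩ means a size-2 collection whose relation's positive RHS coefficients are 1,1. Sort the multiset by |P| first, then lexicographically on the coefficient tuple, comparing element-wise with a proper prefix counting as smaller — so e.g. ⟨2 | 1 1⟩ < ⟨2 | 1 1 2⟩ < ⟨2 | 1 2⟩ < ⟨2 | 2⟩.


5 collections generate NE(X_Σ); each relation:

  P = {0,3}:  v_{0} + v_{3} = 0  →  sig = ⟨2 | 0⟩
  P = {0,2}:  v_{0} + v_{2} = v_{1}  →  sig = ⟨2 | 1⟩
  P = {1,3}:  v_{1} + v_{3} = v_{2}  →  sig = ⟨2 | 1⟩
  P = {2,4}:  v_{2} + v_{4} = v_{0}  →  sig = ⟨2 | 1⟩
  P = {1,4}:  v_{1} + v_{4} = 2·v_{0}  →  sig = ⟨2 | 2⟩

Signatures (|P|; sorted positive RHS coefficients), sorted:
    ⟨2 | 0⟩
    ⟨2 | 1⟩
    ⟨2 | 1⟩
    ⟨2 | 1⟩
    ⟨2 | 2⟩


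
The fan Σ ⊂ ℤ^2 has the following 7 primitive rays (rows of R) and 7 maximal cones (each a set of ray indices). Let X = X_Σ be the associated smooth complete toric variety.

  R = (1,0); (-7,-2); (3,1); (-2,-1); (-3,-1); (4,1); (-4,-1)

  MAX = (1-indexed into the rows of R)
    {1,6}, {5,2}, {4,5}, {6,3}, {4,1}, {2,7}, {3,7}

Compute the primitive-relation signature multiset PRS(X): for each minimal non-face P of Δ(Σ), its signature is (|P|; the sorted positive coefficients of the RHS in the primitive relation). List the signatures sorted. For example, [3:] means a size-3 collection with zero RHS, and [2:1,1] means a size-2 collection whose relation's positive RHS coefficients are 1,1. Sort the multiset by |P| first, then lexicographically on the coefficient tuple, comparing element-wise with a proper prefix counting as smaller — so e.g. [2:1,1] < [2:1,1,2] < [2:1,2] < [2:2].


Σ has 14 primitive collections:

  • {3,5}:  v_{3} + v_{5} = 0  so sig = [2:]
  • {6,7}:  v_{6} + v_{7} = 0  so sig = [2:]
  • {1,3}:  v_{1} + v_{3} = v_{6}  so sig = [2:1]
  • {1,5}:  v_{1} + v_{5} = v_{4}  so sig = [2:1]
  • {1,7}:  v_{1} + v_{7} = v_{5}  so sig = [2:1]
  • {2,3}:  v_{2} + v_{3} = v_{7}  so sig = [2:1]
  • {2,6}:  v_{2} + v_{6} = v_{5}  so sig = [2:1]
  • {3,4}:  v_{3} + v_{4} = v_{1}  so sig = [2:1]
  • {5,6}:  v_{5} + v_{6} = v_{1}  so sig = [2:1]
  • {5,7}:  v_{5} + v_{7} = v_{2}  so sig = [2:1]
  • {1,2}:  v_{1} + v_{2} = 2·v_{5}  so sig = [2:2]
  • {4,6}:  v_{4} + v_{6} = 2·v_{1}  so sig = [2:2]
  • {4,7}:  v_{4} + v_{7} = 2·v_{5}  so sig = [2:2]
  • {2,4}:  v_{2} + v_{4} = 3·v_{5}  so sig = [2:3]

Signatures (|P|; sorted positive RHS coefficients), sorted:
    |P|=2: 14 collections, coeffs (), (), (1), (1), (1), (1), (1), (1), (1), (1), (2), (2), (2), (3)


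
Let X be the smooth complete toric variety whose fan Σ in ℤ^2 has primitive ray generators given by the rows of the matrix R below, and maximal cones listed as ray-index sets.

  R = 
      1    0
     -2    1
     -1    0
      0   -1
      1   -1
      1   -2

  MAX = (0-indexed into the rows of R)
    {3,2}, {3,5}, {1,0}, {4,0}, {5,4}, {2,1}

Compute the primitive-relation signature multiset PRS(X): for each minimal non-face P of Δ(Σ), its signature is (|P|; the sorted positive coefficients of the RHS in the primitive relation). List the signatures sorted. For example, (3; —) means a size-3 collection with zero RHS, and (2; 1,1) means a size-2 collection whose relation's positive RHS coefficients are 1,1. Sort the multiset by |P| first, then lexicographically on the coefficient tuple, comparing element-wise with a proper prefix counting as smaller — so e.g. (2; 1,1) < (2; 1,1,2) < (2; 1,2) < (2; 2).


Primitive collections (9):

  P = {0,2}:  v_{0} + v_{2} = 0  ⇒ sig = (2; —)
  P = {0,3}:  v_{0} + v_{3} = v_{4}  ⇒ sig = (2; 1)
  P = {1,4}:  v_{1} + v_{4} = v_{2}  ⇒ sig = (2; 1)
  P = {2,4}:  v_{2} + v_{4} = v_{3}  ⇒ sig = (2; 1)
  P = {3,4}:  v_{3} + v_{4} = v_{5}  ⇒ sig = (2; 1)
  P = {1,5}:  v_{1} + v_{5} = v_{2} + v_{3}  ⇒ sig = (2; 1,1)
  P = {0,5}:  v_{0} + v_{5} = 2·v_{4}  ⇒ sig = (2; 2)
  P = {1,3}:  v_{1} + v_{3} = 2·v_{2}  ⇒ sig = (2; 2)
  P = {2,5}:  v_{2} + v_{5} = 2·v_{3}  ⇒ sig = (2; 2)

Hence PRS(X_Σ) =
    |P|=2: 9 collections, coeffs (), (1), (1), (1), (1), (1,1), (2), (2), (2)


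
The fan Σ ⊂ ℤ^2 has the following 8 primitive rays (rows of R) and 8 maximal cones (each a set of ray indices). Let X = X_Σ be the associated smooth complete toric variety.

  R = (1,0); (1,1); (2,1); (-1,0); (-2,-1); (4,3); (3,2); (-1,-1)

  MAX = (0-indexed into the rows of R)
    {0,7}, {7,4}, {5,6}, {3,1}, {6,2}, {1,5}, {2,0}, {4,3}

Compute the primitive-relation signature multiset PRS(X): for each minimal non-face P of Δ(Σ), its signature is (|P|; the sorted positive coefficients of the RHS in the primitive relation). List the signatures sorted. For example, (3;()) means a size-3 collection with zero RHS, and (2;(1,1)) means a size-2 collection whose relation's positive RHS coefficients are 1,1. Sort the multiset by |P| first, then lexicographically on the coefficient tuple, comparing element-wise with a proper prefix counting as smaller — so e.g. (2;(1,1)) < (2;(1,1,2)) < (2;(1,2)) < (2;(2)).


20 minimal non-faces of Δ(Σ) (on 8 rays):

  • {0,3}:  v_{0} + v_{3} = 0  so sig = (2;())
  • {1,7}:  v_{1} + v_{7} = 0  so sig = (2;())
  • {2,4}:  v_{2} + v_{4} = 0  so sig = (2;())
  • {0,1}:  v_{0} + v_{1} = v_{2}  so sig = (2;(1))
  • {0,4}:  v_{0} + v_{4} = v_{7}  so sig = (2;(1))
  • {1,2}:  v_{1} + v_{2} = v_{6}  so sig = (2;(1))
  • {1,4}:  v_{1} + v_{4} = v_{3}  so sig = (2;(1))
  • {1,6}:  v_{1} + v_{6} = v_{5}  so sig = (2;(1))
  • {2,3}:  v_{2} + v_{3} = v_{1}  so sig = (2;(1))
  • {2,7}:  v_{2} + v_{7} = v_{0}  so sig = (2;(1))
  • {3,7}:  v_{3} + v_{7} = v_{4}  so sig = (2;(1))
  • {4,6}:  v_{4} + v_{6} = v_{1}  so sig = (2;(1))
  • {5,7}:  v_{5} + v_{7} = v_{6}  so sig = (2;(1))
  • {6,7}:  v_{6} + v_{7} = v_{2}  so sig = (2;(1))
  • {0,5}:  v_{0} + v_{5} = v_{2} + v_{6}  so sig = (2;(1,1))
  • {0,6}:  v_{0} + v_{6} = 2·v_{2}  so sig = (2;(2))
  • {2,5}:  v_{2} + v_{5} = 2·v_{6}  so sig = (2;(2))
  • {3,6}:  v_{3} + v_{6} = 2·v_{1}  so sig = (2;(2))
  • {4,5}:  v_{4} + v_{5} = 2·v_{1}  so sig = (2;(2))
  • {3,5}:  v_{3} + v_{5} = 3·v_{1}  so sig = (2;(3))

Sorted signature multiset PRS(X):
{ (2;()) ×3,  (2;(1)) ×11,  (2;(1,1)),  (2;(2)) ×4,  (2;(3)) }


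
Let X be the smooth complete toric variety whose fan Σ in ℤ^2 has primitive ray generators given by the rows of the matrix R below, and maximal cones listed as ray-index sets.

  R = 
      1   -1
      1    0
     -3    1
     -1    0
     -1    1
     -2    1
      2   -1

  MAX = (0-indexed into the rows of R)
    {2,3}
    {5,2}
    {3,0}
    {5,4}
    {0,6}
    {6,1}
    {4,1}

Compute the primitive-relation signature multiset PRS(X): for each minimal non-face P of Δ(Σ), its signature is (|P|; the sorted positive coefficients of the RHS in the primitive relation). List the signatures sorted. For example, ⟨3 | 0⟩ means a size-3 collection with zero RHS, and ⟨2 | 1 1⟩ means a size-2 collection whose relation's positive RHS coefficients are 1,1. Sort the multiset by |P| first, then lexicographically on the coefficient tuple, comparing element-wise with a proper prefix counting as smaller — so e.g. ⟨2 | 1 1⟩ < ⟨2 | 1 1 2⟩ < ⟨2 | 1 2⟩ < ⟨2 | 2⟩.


The 14 primitive collections of Σ (r=7, n=2):

  P={0,4}:  v_{0} + v_{4} = 0  →  sig = ⟨2 | 0⟩
  P={1,3}:  v_{1} + v_{3} = 0  →  sig = ⟨2 | 0⟩
  P={5,6}:  v_{5} + v_{6} = 0  →  sig = ⟨2 | 0⟩
  P={0,1}:  v_{0} + v_{1} = v_{6}  →  sig = ⟨2 | 1⟩
  P={0,5}:  v_{0} + v_{5} = v_{3}  →  sig = ⟨2 | 1⟩
  P={1,2}:  v_{1} + v_{2} = v_{5}  →  sig = ⟨2 | 1⟩
  P={1,5}:  v_{1} + v_{5} = v_{4}  →  sig = ⟨2 | 1⟩
  P={2,6}:  v_{2} + v_{6} = v_{3}  →  sig = ⟨2 | 1⟩
  P={3,4}:  v_{3} + v_{4} = v_{5}  →  sig = ⟨2 | 1⟩
  P={3,5}:  v_{3} + v_{5} = v_{2}  →  sig = ⟨2 | 1⟩
  P={3,6}:  v_{3} + v_{6} = v_{0}  →  sig = ⟨2 | 1⟩
  P={4,6}:  v_{4} + v_{6} = v_{1}  →  sig = ⟨2 | 1⟩
  P={0,2}:  v_{0} + v_{2} = 2·v_{3}  →  sig = ⟨2 | 2⟩
  P={2,4}:  v_{2} + v_{4} = 2·v_{5}  →  sig = ⟨2 | 2⟩

so the primitive-relation signature multiset is
[⟨2 | 0⟩, ⟨2 | 0⟩, ⟨2 | 0⟩, ⟨2 | 1⟩, ⟨2 | 1⟩, ⟨2 | 1⟩, ⟨2 | 1⟩, ⟨2 | 1⟩, ⟨2 | 1⟩, ⟨2 | 1⟩, ⟨2 | 1⟩, ⟨2 | 1⟩, ⟨2 | 2⟩, ⟨2 | 2⟩]


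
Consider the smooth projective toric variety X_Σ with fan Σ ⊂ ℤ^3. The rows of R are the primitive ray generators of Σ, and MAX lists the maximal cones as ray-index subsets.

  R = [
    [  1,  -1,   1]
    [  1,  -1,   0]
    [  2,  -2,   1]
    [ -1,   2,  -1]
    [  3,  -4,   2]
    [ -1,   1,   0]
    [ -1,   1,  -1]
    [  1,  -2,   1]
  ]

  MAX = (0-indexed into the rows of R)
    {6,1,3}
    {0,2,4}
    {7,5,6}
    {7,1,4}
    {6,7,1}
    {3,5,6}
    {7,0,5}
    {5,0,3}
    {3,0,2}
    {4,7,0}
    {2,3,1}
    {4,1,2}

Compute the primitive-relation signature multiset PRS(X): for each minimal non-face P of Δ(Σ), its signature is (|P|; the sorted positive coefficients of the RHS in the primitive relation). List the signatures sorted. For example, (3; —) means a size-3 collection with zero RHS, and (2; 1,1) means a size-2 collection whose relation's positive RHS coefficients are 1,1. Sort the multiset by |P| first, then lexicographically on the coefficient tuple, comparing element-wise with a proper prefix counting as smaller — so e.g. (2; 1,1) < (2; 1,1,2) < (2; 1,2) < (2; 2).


The 10 primitive collections of Σ (r=8, n=3):

  • {0,6}:  v_{0} + v_{6} = 0  so sig = (2; —)
  • {1,5}:  v_{1} + v_{5} = 0  so sig = (2; —)
  • {3,7}:  v_{3} + v_{7} = 0  so sig = (2; —)
  • {0,1}:  v_{0} + v_{1} = v_{2}  so sig = (2; 1)
  • {2,5}:  v_{2} + v_{5} = v_{0}  so sig = (2; 1)
  • {2,6}:  v_{2} + v_{6} = v_{1}  so sig = (2; 1)
  • {2,7}:  v_{2} + v_{7} = v_{4}  so sig = (2; 1)
  • {3,4}:  v_{3} + v_{4} = v_{2}  so sig = (2; 1)
  • {4,5}:  v_{4} + v_{5} = v_{0} + v_{7}  so sig = (2; 1,1)
  • {4,6}:  v_{4} + v_{6} = v_{1} + v_{7}  so sig = (2; 1,1)

so the primitive-relation signature multiset is
    (2; —)
    (2; —)
    (2; —)
    (2; 1)
    (2; 1)
    (2; 1)
    (2; 1)
    (2; 1)
    (2; 1,1)
    (2; 1,1)
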